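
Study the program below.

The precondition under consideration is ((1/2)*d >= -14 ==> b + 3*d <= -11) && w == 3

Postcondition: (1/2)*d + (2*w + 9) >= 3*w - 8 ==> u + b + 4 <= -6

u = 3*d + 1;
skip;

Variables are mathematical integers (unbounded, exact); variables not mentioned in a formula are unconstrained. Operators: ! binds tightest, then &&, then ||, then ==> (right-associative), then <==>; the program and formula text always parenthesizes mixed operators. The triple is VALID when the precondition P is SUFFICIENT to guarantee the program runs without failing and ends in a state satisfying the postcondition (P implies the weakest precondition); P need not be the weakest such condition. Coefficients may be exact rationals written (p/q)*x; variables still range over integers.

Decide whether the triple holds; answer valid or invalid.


Working backward. After the program, the postcondition (1/2)*d + (2*w + 9) >= 3*w - 8 ==> u + b + 4 <= -6 must hold; in canonical form it is (1/2)*d >= w - 17 ==> b + u <= -10.
Before skip: (1/2)*d >= w - 17 ==> b + u <= -10
Before u := 3*d + 1: (1/2)*d >= w - 17 ==> b + 3*d <= -11
The weakest precondition is (1/2)*d >= w - 17 ==> b + 3*d <= -11.
Check whether ((1/2)*d >= -14 ==> b + 3*d <= -11) && w == 3 implies it.
Every state satisfying the precondition satisfies the weakest precondition: the implication holds.
Answer: valid


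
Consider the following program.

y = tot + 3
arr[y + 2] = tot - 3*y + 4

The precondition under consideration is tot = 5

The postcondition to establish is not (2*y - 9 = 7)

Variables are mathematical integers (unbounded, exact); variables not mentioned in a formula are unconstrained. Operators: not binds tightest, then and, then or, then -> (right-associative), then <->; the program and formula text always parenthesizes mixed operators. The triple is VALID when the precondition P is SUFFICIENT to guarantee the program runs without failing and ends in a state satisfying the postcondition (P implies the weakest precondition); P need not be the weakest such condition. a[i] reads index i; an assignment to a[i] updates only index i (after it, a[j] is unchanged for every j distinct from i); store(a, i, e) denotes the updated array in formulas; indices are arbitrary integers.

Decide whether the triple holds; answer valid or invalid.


Working backward. After the program, the postcondition not (2*y - 9 = 7) must hold; in canonical form it is not (2*y = 16).
Before arr[y + 2] := tot - 3*y + 4: not (2*y = 16)
Before y := tot + 3: not (2*tot = 10)
The weakest precondition is not (2*tot = 10).
Check whether tot = 5 implies it.
Countermodel: at the initial state tot = 5, the precondition holds but the weakest precondition fails.
Answer: invalid


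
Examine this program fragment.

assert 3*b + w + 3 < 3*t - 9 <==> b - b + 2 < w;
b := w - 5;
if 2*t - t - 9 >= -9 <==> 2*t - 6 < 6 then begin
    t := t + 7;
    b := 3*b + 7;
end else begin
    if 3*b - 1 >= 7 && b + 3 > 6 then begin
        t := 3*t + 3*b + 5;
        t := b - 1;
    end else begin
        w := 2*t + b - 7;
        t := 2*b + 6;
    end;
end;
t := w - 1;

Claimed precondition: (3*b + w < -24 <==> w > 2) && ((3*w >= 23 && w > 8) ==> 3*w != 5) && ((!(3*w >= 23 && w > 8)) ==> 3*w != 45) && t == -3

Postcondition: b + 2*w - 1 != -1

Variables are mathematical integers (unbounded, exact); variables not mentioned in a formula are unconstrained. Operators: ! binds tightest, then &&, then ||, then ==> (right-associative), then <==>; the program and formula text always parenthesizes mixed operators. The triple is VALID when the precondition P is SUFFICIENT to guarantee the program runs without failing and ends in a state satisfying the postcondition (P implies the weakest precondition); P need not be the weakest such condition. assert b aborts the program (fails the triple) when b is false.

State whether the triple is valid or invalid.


Working backward. After the program, the postcondition b + 2*w - 1 != -1 must hold; in canonical form it is b + 2*w != 0.
Before t := w - 1: b + 2*w != 0
Then branch requires 3*b + 2*w != -7; else branch requires ((3*b >= 8 && b > 3) ==> b + 2*w != 0) && ((!(3*b >= 8 && b > 3)) ==> 3*b + 4*t != 14).
Before the if: ((t >= 0 <==> 2*t < 12) ==> 3*b + 2*w != -7) && ((!(t >= 0 <==> 2*t < 12)) ==> (((3*b >= 8 && b > 3) ==> b + 2*w != 0) && ((!(3*b >= 8 && b > 3)) ==> 3*b + 4*t != 14)))
Before b := w - 5: ((t >= 0 <==> 2*t < 12) ==> 5*w != 8) && ((!(t >= 0 <==> 2*t < 12)) ==> (((3*w >= 23 && w > 8) ==> 3*w != 5) && ((!(3*w >= 23 && w > 8)) ==> 4*t + 3*w != 29)))
Before assert 3*b + w + 3 < 3*t - 9 <==> b - b + 2 < w: (3*b + w < 3*t - 12 <==> w > 2) && ((t >= 0 <==> 2*t < 12) ==> 5*w != 8) && ((!(t >= 0 <==> 2*t < 12)) ==> (((3*w >= 23 && w > 8) ==> 3*w != 5) && ((!(3*w >= 23 && w > 8)) ==> 4*t + 3*w != 29)))
The weakest precondition is (3*b + w < 3*t - 12 <==> w > 2) && ((t >= 0 <==> 2*t < 12) ==> 5*w != 8) && ((!(t >= 0 <==> 2*t < 12)) ==> (((3*w >= 23 && w > 8) ==> 3*w != 5) && ((!(3*w >= 23 && w > 8)) ==> 4*t + 3*w != 29))).
Check whether (3*b + w < -24 <==> w > 2) && ((3*w >= 23 && w > 8) ==> 3*w != 5) && ((!(3*w >= 23 && w > 8)) ==> 3*w != 45) && t == -3 implies it.
Countermodel: at the initial state b = -7, t = -3, w = -1, the precondition holds but the weakest precondition fails.
Answer: invalid


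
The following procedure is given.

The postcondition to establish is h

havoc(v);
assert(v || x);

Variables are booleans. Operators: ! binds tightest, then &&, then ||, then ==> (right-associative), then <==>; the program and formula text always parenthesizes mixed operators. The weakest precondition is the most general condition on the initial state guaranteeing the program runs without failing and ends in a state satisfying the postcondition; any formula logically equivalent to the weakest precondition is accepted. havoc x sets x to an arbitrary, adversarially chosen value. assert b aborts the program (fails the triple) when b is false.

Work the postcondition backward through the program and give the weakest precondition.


Working backward. After the program, h must hold.
Before assert v || x: (v || x) && h
Before havoc v: h && x
Answer: WP = h && x


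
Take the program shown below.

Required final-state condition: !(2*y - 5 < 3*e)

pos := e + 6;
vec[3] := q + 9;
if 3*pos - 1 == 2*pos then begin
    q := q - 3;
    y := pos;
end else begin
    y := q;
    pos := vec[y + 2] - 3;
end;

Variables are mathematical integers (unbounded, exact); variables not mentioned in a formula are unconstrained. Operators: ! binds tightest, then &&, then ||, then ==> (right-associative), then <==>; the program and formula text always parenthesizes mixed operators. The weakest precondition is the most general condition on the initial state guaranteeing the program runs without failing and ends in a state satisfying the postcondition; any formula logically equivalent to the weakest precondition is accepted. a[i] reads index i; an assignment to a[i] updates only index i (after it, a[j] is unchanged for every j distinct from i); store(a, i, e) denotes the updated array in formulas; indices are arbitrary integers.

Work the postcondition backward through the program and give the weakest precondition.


Working backward. After the program, the postcondition !(2*y - 5 < 3*e) must hold; in canonical form it is !(2*y < 3*e + 5).
Then branch requires !(2*pos < 3*e + 5); else branch requires !(2*q < 3*e + 5).
Before the if: (pos == 1 ==> (!(2*pos < 3*e + 5))) && ((!(pos == 1)) ==> (!(2*q < 3*e + 5)))
Before vec[3] := q + 9: (pos == 1 ==> (!(2*pos < 3*e + 5))) && ((!(pos == 1)) ==> (!(2*q < 3*e + 5)))
Before pos := e + 6: (e == -5 ==> (!(e > 7))) && ((!(e == -5)) ==> (!(2*q < 3*e + 5)))
Answer: WP = (e == -5 ==> (!(e > 7))) && ((!(e == -5)) ==> (!(2*q < 3*e + 5)))


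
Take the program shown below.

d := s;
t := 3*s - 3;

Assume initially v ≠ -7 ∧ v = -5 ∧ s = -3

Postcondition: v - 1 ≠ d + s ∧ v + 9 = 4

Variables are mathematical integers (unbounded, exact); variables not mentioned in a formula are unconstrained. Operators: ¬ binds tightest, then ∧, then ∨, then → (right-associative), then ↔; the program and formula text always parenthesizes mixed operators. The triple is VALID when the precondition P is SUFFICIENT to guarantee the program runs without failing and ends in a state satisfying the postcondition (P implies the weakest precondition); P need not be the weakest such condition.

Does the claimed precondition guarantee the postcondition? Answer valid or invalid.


Working backward. After the program, the postcondition v - 1 ≠ d + s ∧ v + 9 = 4 must hold; in canonical form it is v ≠ d + s + 1 ∧ v = -5.
Before t := 3*s - 3: v ≠ d + s + 1 ∧ v = -5
Before d := s: v ≠ 2*s + 1 ∧ v = -5
The weakest precondition is v ≠ 2*s + 1 ∧ v = -5.
Check whether v ≠ -7 ∧ v = -5 ∧ s = -3 implies it.
Countermodel: at the initial state s = -3, v = -5, the precondition holds but the weakest precondition fails.
Answer: invalid


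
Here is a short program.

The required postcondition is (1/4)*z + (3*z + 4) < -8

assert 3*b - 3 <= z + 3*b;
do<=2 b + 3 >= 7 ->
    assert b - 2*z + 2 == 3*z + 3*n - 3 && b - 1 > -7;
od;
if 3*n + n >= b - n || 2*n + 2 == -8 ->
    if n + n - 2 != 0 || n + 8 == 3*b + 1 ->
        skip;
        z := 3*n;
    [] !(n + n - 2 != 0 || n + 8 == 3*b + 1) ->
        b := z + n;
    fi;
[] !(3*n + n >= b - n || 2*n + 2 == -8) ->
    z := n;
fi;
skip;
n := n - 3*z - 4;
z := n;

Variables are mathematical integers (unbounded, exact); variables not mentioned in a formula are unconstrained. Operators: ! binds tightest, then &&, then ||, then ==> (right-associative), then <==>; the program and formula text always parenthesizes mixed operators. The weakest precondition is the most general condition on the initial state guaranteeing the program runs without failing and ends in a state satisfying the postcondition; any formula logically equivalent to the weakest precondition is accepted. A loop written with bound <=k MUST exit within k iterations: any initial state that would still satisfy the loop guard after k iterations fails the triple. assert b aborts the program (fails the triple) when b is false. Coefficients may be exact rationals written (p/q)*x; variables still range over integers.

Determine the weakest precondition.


Working backward. After the program, the postcondition (1/4)*z + (3*z + 4) < -8 must hold; in canonical form it is (13/4)*z < -12.
Before z := n: (13/4)*n < -12
Before n := n - 3*z - 4: (13/4)*n < (39/4)*z + 1
Before skip: (13/4)*n < (39/4)*z + 1
Then branch requires ((2*n != 2 || n == 3*b - 7) ==> 26*n > -1) && ((!(2*n != 2 || n == 3*b - 7)) ==> (13/4)*n < (39/4)*z + 1); else branch requires (13/2)*n > -1.
Before the if: ((5*n >= b || 2*n == -10) ==> (((2*n != 2 || n == 3*b - 7) ==> 26*n > -1) && ((!(2*n != 2 || n == 3*b - 7)) ==> (13/4)*n < (39/4)*z + 1))) && ((!(5*n >= b || 2*n == -10)) ==> (13/2)*n > -1)
Before the loop (bound <=2), unroll the exhaustion recursion (WP_0 = exit-now case; WP_j = one more guarded iteration, up to j = 2):
  WP_0: (!(b >= 4)) && ((5*n >= b || 2*n == -10) ==> (((2*n != 2 || n == 3*b - 7) ==> 26*n > -1) && ((!(2*n != 2 || n == 3*b - 7)) ==> (13/4)*n < (39/4)*z + 1))) && ((!(5*n >= b || 2*n == -10)) ==> (13/2)*n > -1)
  WP_1: (b >= 4 ==> (b == 3*n + 5*z - 5 && b > -6 && (!(b >= 4)) && ((5*n >= b || 2*n == -10) ==> (((2*n != 2 || n == 3*b - 7) ==> 26*n > -1) && ((!(2*n != 2 || n == 3*b - 7)) ==> (13/4)*n < (39/4)*z + 1))) && ((!(5*n >= b || 2*n == -10)) ==> (13/2)*n > -1))) && ((!(b >= 4)) ==> (((5*n >= b || 2*n == -10) ==> (((2*n != 2 || n == 3*b - 7) ==> 26*n > -1) && ((!(2*n != 2 || n == 3*b - 7)) ==> (13/4)*n < (39/4)*z + 1))) && ((!(5*n >= b || 2*n == -10)) ==> (13/2)*n > -1)))
  WP_2: (b >= 4 ==> (b == 3*n + 5*z - 5 && b > -6 && (b >= 4 ==> (b == 3*n + 5*z - 5 && b > -6 && (!(b >= 4)) && ((5*n >= b || 2*n == -10) ==> (((2*n != 2 || n == 3*b - 7) ==> 26*n > -1) && ((!(2*n != 2 || n == 3*b - 7)) ==> (13/4)*n < (39/4)*z + 1))) && ((!(5*n >= b || 2*n == -10)) ==> (13/2)*n > -1))) && ((!(b >= 4)) ==> (((5*n >= b || 2*n == -10) ==> (((2*n != 2 || n == 3*b - 7) ==> 26*n > -1) && ((!(2*n != 2 || n == 3*b - 7)) ==> (13/4)*n < (39/4)*z + 1))) && ((!(5*n >= b || 2*n == -10)) ==> (13/2)*n > -1))))) && ((!(b >= 4)) ==> (((5*n >= b || 2*n == -10) ==> (((2*n != 2 || n == 3*b - 7) ==> 26*n > -1) && ((!(2*n != 2 || n == 3*b - 7)) ==> (13/4)*n < (39/4)*z + 1))) && ((!(5*n >= b || 2*n == -10)) ==> (13/2)*n > -1)))
So before the loop: (b >= 4 ==> (b == 3*n + 5*z - 5 && b > -6 && (b >= 4 ==> (b == 3*n + 5*z - 5 && b > -6 && (!(b >= 4)) && ((5*n >= b || 2*n == -10) ==> (((2*n != 2 || n == 3*b - 7) ==> 26*n > -1) && ((!(2*n != 2 || n == 3*b - 7)) ==> (13/4)*n < (39/4)*z + 1))) && ((!(5*n >= b || 2*n == -10)) ==> (13/2)*n > -1))) && ((!(b >= 4)) ==> (((5*n >= b || 2*n == -10) ==> (((2*n != 2 || n == 3*b - 7) ==> 26*n > -1) && ((!(2*n != 2 || n == 3*b - 7)) ==> (13/4)*n < (39/4)*z + 1))) && ((!(5*n >= b || 2*n == -10)) ==> (13/2)*n > -1))))) && ((!(b >= 4)) ==> (((5*n >= b || 2*n == -10) ==> (((2*n != 2 || n == 3*b - 7) ==> 26*n > -1) && ((!(2*n != 2 || n == 3*b - 7)) ==> (13/4)*n < (39/4)*z + 1))) && ((!(5*n >= b || 2*n == -10)) ==> (13/2)*n > -1)))
Before assert 3*b - 3 <= z + 3*b: z >= -3 && (b >= 4 ==> (b == 3*n + 5*z - 5 && b > -6 && (b >= 4 ==> (b == 3*n + 5*z - 5 && b > -6 && (!(b >= 4)) && ((5*n >= b || 2*n == -10) ==> (((2*n != 2 || n == 3*b - 7) ==> 26*n > -1) && ((!(2*n != 2 || n == 3*b - 7)) ==> (13/4)*n < (39/4)*z + 1))) && ((!(5*n >= b || 2*n == -10)) ==> (13/2)*n > -1))) && ((!(b >= 4)) ==> (((5*n >= b || 2*n == -10) ==> (((2*n != 2 || n == 3*b - 7) ==> 26*n > -1) && ((!(2*n != 2 || n == 3*b - 7)) ==> (13/4)*n < (39/4)*z + 1))) && ((!(5*n >= b || 2*n == -10)) ==> (13/2)*n > -1))))) && ((!(b >= 4)) ==> (((5*n >= b || 2*n == -10) ==> (((2*n != 2 || n == 3*b - 7) ==> 26*n > -1) && ((!(2*n != 2 || n == 3*b - 7)) ==> (13/4)*n < (39/4)*z + 1))) && ((!(5*n >= b || 2*n == -10)) ==> (13/2)*n > -1)))
Answer: WP = z >= -3 && (b >= 4 ==> (b == 3*n + 5*z - 5 && b > -6 && (b >= 4 ==> (b == 3*n + 5*z - 5 && b > -6 && (!(b >= 4)) && ((5*n >= b || 2*n == -10) ==> (((2*n != 2 || n == 3*b - 7) ==> 26*n > -1) && ((!(2*n != 2 || n == 3*b - 7)) ==> (13/4)*n < (39/4)*z + 1))) && ((!(5*n >= b || 2*n == -10)) ==> (13/2)*n > -1))) && ((!(b >= 4)) ==> (((5*n >= b || 2*n == -10) ==> (((2*n != 2 || n == 3*b - 7) ==> 26*n > -1) && ((!(2*n != 2 || n == 3*b - 7)) ==> (13/4)*n < (39/4)*z + 1))) && ((!(5*n >= b || 2*n == -10)) ==> (13/2)*n > -1))))) && ((!(b >= 4)) ==> (((5*n >= b || 2*n == -10) ==> (((2*n != 2 || n == 3*b - 7) ==> 26*n > -1) && ((!(2*n != 2 || n == 3*b - 7)) ==> (13/4)*n < (39/4)*z + 1))) && ((!(5*n >= b || 2*n == -10)) ==> (13/2)*n > -1)))


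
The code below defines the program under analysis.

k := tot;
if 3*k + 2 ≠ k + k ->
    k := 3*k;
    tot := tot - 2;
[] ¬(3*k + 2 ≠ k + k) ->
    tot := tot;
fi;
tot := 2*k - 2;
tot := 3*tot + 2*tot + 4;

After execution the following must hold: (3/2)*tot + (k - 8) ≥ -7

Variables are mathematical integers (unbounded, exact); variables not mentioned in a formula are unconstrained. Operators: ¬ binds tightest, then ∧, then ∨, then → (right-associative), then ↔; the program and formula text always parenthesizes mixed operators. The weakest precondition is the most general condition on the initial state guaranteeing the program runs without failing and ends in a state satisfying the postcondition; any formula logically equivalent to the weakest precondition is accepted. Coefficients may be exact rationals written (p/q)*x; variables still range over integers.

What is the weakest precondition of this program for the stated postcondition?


Working backward. After the program, the postcondition (3/2)*tot + (k - 8) ≥ -7 must hold; in canonical form it is k + (3/2)*tot ≥ 1.
Before tot := 3*tot + 2*tot + 4: k + (15/2)*tot ≥ -5
Before tot := 2*k - 2: 16*k ≥ 10
Then branch requires 48*k ≥ 10; else branch requires 16*k ≥ 10.
Before the if: (k ≠ -2 → 48*k ≥ 10) ∧ ((¬(k ≠ -2)) → 16*k ≥ 10)
Before k := tot: (tot ≠ -2 → 48*tot ≥ 10) ∧ ((¬(tot ≠ -2)) → 16*tot ≥ 10)
Answer: WP = (tot ≠ -2 → 48*tot ≥ 10) ∧ ((¬(tot ≠ -2)) → 16*tot ≥ 10)


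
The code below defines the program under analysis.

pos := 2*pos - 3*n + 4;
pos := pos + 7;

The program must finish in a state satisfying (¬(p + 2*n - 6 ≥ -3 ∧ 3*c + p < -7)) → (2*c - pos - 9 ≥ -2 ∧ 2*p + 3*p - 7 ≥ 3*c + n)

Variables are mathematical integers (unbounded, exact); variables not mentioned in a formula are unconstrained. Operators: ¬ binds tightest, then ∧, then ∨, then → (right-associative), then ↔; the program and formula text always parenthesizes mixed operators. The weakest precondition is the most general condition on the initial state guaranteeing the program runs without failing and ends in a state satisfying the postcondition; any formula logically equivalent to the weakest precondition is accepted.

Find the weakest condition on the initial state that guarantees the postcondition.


Working backward. After the program, the postcondition (¬(p + 2*n - 6 ≥ -3 ∧ 3*c + p < -7)) → (2*c - pos - 9 ≥ -2 ∧ 2*p + 3*p - 7 ≥ 3*c + n) must hold; in canonical form it is (¬(2*n + p ≥ 3 ∧ 3*c + p < -7)) → (2*c ≥ pos + 7 ∧ 5*p ≥ 3*c + n + 7).
Before pos := pos + 7: (¬(2*n + p ≥ 3 ∧ 3*c + p < -7)) → (2*c ≥ pos + 14 ∧ 5*p ≥ 3*c + n + 7)
Before pos := 2*pos - 3*n + 4: (¬(2*n + p ≥ 3 ∧ 3*c + p < -7)) → (2*c + 3*n ≥ 2*pos + 18 ∧ 5*p ≥ 3*c + n + 7)
Answer: WP = (¬(2*n + p ≥ 3 ∧ 3*c + p < -7)) → (2*c + 3*n ≥ 2*pos + 18 ∧ 5*p ≥ 3*c + n + 7)


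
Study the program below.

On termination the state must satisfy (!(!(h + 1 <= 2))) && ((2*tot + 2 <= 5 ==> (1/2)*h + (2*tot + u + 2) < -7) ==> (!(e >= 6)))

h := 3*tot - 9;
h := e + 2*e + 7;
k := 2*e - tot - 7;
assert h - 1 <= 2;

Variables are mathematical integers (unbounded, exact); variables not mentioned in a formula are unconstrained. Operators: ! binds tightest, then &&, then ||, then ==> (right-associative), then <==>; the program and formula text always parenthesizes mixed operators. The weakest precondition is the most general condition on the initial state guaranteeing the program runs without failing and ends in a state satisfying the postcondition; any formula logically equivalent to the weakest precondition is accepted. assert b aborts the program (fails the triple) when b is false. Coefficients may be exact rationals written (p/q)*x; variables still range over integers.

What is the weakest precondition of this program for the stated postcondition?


Working backward. After the program, the postcondition (!(!(h + 1 <= 2))) && ((2*tot + 2 <= 5 ==> (1/2)*h + (2*tot + u + 2) < -7) ==> (!(e >= 6))) must hold; in canonical form it is h <= 1 && ((2*tot <= 3 ==> (1/2)*h + 2*tot + u < -9) ==> (!(e >= 6))).
Before assert h - 1 <= 2: h <= 3 && h <= 1 && ((2*tot <= 3 ==> (1/2)*h + 2*tot + u < -9) ==> (!(e >= 6)))
Before k := 2*e - tot - 7: h <= 3 && h <= 1 && ((2*tot <= 3 ==> (1/2)*h + 2*tot + u < -9) ==> (!(e >= 6)))
Before h := e + 2*e + 7: 3*e <= -4 && 3*e <= -6 && ((2*tot <= 3 ==> (3/2)*e + 2*tot + u < -25/2) ==> (!(e >= 6)))
Before h := 3*tot - 9: 3*e <= -4 && 3*e <= -6 && ((2*tot <= 3 ==> (3/2)*e + 2*tot + u < -25/2) ==> (!(e >= 6)))
Answer: WP = 3*e <= -4 && 3*e <= -6 && ((2*tot <= 3 ==> (3/2)*e + 2*tot + u < -25/2) ==> (!(e >= 6)))


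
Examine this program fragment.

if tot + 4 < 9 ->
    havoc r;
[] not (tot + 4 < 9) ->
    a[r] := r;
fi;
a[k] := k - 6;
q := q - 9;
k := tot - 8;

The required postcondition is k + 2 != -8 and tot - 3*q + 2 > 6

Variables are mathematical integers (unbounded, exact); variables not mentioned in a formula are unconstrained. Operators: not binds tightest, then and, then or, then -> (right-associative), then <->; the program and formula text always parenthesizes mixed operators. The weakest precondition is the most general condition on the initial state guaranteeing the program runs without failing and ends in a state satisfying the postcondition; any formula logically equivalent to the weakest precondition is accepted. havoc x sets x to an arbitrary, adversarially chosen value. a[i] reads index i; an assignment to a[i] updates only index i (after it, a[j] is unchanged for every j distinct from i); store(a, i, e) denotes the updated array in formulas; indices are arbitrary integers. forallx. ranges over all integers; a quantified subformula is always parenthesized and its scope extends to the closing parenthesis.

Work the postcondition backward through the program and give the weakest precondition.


Working backward. After the program, the postcondition k + 2 != -8 and tot - 3*q + 2 > 6 must hold; in canonical form it is k != -10 and tot > 3*q + 4.
Before k := tot - 8: tot != -2 and tot > 3*q + 4
Before q := q - 9: tot != -2 and tot > 3*q - 23
Before a[k] := k - 6: tot != -2 and tot > 3*q - 23
Then branch requires tot != -2 and tot > 3*q - 23; else branch requires tot != -2 and tot > 3*q - 23.
Before the if: (tot < 5 -> (tot != -2 and tot > 3*q - 23)) and ((not (tot < 5)) -> (tot != -2 and tot > 3*q - 23))
Answer: WP = (tot < 5 -> (tot != -2 and tot > 3*q - 23)) and ((not (tot < 5)) -> (tot != -2 and tot > 3*q - 23))


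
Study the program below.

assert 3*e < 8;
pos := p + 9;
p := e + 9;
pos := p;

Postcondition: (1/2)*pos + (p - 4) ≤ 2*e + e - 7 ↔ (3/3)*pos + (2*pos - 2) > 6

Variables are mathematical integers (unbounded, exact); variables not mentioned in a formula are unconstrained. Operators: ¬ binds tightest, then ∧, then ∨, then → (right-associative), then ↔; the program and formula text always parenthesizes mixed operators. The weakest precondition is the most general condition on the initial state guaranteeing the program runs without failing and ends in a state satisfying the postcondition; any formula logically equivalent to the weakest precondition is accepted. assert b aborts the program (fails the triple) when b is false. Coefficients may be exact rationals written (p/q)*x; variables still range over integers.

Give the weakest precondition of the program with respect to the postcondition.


Working backward. After the program, the postcondition (1/2)*pos + (p - 4) ≤ 2*e + e - 7 ↔ (3/3)*pos + (2*pos - 2) > 6 must hold; in canonical form it is p + (1/2)*pos ≤ 3*e - 3 ↔ 3*pos > 8.
Before pos := p: (3/2)*p ≤ 3*e - 3 ↔ 3*p > 8
Before p := e + 9: (3/2)*e ≥ 33/2 ↔ 3*e > -19
Before pos := p + 9: (3/2)*e ≥ 33/2 ↔ 3*e > -19
Before assert 3*e < 8: 3*e < 8 ∧ ((3/2)*e ≥ 33/2 ↔ 3*e > -19)
Answer: WP = 3*e < 8 ∧ ((3/2)*e ≥ 33/2 ↔ 3*e > -19)


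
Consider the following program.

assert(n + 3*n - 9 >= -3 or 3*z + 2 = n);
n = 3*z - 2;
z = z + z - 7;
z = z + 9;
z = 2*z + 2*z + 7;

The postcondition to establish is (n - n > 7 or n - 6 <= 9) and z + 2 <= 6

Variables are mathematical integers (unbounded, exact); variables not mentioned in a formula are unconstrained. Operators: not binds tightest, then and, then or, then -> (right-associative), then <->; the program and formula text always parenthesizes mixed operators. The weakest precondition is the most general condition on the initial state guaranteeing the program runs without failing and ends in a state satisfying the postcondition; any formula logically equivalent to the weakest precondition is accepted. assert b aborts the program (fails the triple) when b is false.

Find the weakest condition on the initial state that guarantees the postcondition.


Working backward. After the program, the postcondition (n - n > 7 or n - 6 <= 9) and z + 2 <= 6 must hold; in canonical form it is n <= 15 and z <= 4.
Before z := 2*z + 2*z + 7: n <= 15 and 4*z <= -3
Before z := z + 9: n <= 15 and 4*z <= -39
Before z := z + z - 7: n <= 15 and 8*z <= -11
Before n := 3*z - 2: 3*z <= 17 and 8*z <= -11
Before assert n + 3*n - 9 >= -3 or 3*z + 2 = n: (4*n >= 6 or 3*z = n - 2) and 3*z <= 17 and 8*z <= -11
Answer: WP = (4*n >= 6 or 3*z = n - 2) and 3*z <= 17 and 8*z <= -11


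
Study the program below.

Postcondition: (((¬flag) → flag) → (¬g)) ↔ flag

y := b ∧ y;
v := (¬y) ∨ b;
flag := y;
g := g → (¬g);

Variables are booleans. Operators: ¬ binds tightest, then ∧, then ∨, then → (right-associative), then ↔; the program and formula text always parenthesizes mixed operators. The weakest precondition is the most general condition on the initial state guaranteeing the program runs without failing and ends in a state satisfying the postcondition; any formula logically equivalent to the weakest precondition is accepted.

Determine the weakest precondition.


Working backward. After the program, (((¬flag) → flag) → (¬g)) ↔ flag must hold.
Before g := g → (¬g): (((¬flag) → flag) → (¬(g → (¬g)))) ↔ flag
Before flag := y: (((¬y) → y) → (¬(g → (¬g)))) ↔ y
Before v := (¬y) ∨ b: (((¬y) → y) → (¬(g → (¬g)))) ↔ y
Before y := b ∧ y: (((¬(b ∧ y)) → (b ∧ y)) → (¬(g → (¬g)))) ↔ (b ∧ y)
Answer: WP = (((¬(b ∧ y)) → (b ∧ y)) → (¬(g → (¬g)))) ↔ (b ∧ y)


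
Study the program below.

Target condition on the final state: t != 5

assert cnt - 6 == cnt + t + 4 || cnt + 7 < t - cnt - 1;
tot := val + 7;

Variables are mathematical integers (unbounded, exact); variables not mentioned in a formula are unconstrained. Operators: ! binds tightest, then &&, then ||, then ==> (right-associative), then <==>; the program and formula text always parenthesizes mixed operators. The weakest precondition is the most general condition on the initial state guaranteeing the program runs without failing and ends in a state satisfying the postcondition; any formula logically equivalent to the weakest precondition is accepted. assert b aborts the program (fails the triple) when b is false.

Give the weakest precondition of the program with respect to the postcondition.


Working backward. After the program, t != 5 must hold.
Before tot := val + 7: t != 5
Before assert cnt - 6 == cnt + t + 4 || cnt + 7 < t - cnt - 1: (t == -10 || 2*cnt < t - 8) && t != 5
Answer: WP = (t == -10 || 2*cnt < t - 8) && t != 5


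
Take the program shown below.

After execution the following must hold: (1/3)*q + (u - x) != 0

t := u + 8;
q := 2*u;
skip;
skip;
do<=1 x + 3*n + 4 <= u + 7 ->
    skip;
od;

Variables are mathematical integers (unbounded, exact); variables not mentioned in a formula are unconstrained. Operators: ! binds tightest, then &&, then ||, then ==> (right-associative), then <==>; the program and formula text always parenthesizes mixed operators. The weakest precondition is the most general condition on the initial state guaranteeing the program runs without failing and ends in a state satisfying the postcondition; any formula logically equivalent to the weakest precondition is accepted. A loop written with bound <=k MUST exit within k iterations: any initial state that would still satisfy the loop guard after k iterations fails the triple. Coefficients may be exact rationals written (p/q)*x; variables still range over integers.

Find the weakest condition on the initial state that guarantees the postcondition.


Working backward. After the program, the postcondition (1/3)*q + (u - x) != 0 must hold; in canonical form it is (1/3)*q + u != x.
Before the loop (bound <=1), unroll the exhaustion recursion (WP_0 = exit-now case; WP_j = one more guarded iteration, up to j = 1):
  WP_0: (!(3*n + x <= u + 3)) && (1/3)*q + u != x
  WP_1: (3*n + x <= u + 3 ==> ((!(3*n + x <= u + 3)) && (1/3)*q + u != x)) && ((!(3*n + x <= u + 3)) ==> (1/3)*q + u != x)
So before the loop: (3*n + x <= u + 3 ==> ((!(3*n + x <= u + 3)) && (1/3)*q + u != x)) && ((!(3*n + x <= u + 3)) ==> (1/3)*q + u != x)
Before skip: (3*n + x <= u + 3 ==> ((!(3*n + x <= u + 3)) && (1/3)*q + u != x)) && ((!(3*n + x <= u + 3)) ==> (1/3)*q + u != x)
Before skip: (3*n + x <= u + 3 ==> ((!(3*n + x <= u + 3)) && (1/3)*q + u != x)) && ((!(3*n + x <= u + 3)) ==> (1/3)*q + u != x)
Before q := 2*u: (3*n + x <= u + 3 ==> ((!(3*n + x <= u + 3)) && (5/3)*u != x)) && ((!(3*n + x <= u + 3)) ==> (5/3)*u != x)
Before t := u + 8: (3*n + x <= u + 3 ==> ((!(3*n + x <= u + 3)) && (5/3)*u != x)) && ((!(3*n + x <= u + 3)) ==> (5/3)*u != x)
Answer: WP = (3*n + x <= u + 3 ==> ((!(3*n + x <= u + 3)) && (5/3)*u != x)) && ((!(3*n + x <= u + 3)) ==> (5/3)*u != x)


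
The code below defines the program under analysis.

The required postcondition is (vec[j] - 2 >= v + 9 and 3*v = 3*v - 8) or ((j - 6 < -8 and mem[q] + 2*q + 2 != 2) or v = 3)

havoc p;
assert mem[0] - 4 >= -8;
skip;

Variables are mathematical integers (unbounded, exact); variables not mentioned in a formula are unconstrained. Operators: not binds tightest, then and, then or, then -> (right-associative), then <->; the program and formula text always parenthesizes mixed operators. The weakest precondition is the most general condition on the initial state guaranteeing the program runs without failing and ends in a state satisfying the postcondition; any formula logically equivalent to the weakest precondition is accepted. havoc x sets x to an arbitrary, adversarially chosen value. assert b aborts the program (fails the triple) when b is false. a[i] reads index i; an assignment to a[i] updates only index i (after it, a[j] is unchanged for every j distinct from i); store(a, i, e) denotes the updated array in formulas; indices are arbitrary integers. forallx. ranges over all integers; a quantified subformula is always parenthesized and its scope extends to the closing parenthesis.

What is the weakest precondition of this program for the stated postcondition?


Working backward. After the program, the postcondition (vec[j] - 2 >= v + 9 and 3*v = 3*v - 8) or ((j - 6 < -8 and mem[q] + 2*q + 2 != 2) or v = 3) must hold; in canonical form it is (j < -2 and mem[q] + 2*q != 0) or v = 3.
Before skip: (j < -2 and mem[q] + 2*q != 0) or v = 3
Before assert mem[0] - 4 >= -8: mem[0] >= -4 and ((j < -2 and mem[q] + 2*q != 0) or v = 3)
Before havoc p: mem[0] >= -4 and ((j < -2 and mem[q] + 2*q != 0) or v = 3)
Answer: WP = mem[0] >= -4 and ((j < -2 and mem[q] + 2*q != 0) or v = 3)


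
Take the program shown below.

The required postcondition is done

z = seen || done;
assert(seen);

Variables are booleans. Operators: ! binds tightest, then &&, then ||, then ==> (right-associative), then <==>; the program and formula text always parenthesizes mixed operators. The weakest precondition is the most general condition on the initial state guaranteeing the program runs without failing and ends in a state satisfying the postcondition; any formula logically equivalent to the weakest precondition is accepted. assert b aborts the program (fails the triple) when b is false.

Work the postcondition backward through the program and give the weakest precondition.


Working backward. After the program, done must hold.
Before assert seen: seen && done
Before z := seen || done: seen && done
Answer: WP = seen && done


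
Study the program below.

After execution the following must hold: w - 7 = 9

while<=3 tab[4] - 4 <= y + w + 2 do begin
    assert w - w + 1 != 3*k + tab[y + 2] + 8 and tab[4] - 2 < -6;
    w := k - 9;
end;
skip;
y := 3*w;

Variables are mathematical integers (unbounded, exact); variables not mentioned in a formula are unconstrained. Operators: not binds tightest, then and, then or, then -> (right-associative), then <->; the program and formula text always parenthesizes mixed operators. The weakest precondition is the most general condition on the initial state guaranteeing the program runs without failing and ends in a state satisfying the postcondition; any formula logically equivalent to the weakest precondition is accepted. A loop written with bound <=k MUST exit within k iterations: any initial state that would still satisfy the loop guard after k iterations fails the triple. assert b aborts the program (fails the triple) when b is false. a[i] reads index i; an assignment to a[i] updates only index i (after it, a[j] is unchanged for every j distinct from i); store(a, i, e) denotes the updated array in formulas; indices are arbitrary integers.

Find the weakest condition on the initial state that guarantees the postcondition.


Working backward. After the program, the postcondition w - 7 = 9 must hold; in canonical form it is w = 16.
Before y := 3*w: w = 16
Before skip: w = 16
Before the loop (bound <=3), unroll the exhaustion recursion (WP_0 = exit-now case; WP_j = one more guarded iteration, up to j = 3):
  WP_0: (not (tab[4] <= w + y + 6)) and w = 16
  WP_1: (tab[4] <= w + y + 6 -> (tab[y + 2] + 3*k != -7 and tab[4] < -4 and (not (tab[4] <= k + y - 3)) and k = 25)) and ((not (tab[4] <= w + y + 6)) -> w = 16)
  WP_2: (tab[4] <= w + y + 6 -> (tab[y + 2] + 3*k != -7 and tab[4] < -4 and (tab[4] <= k + y - 3 -> (tab[y + 2] + 3*k != -7 and tab[4] < -4 and (not (tab[4] <= k + y - 3)) and k = 25)) and ((not (tab[4] <= k + y - 3)) -> k = 25))) and ((not (tab[4] <= w + y + 6)) -> w = 16)
  WP_3: (tab[4] <= w + y + 6 -> (tab[y + 2] + 3*k != -7 and tab[4] < -4 and (tab[4] <= k + y - 3 -> (tab[y + 2] + 3*k != -7 and tab[4] < -4 and (tab[4] <= k + y - 3 -> (tab[y + 2] + 3*k != -7 and tab[4] < -4 and (not (tab[4] <= k + y - 3)) and k = 25)) and ((not (tab[4] <= k + y - 3)) -> k = 25))) and ((not (tab[4] <= k + y - 3)) -> k = 25))) and ((not (tab[4] <= w + y + 6)) -> w = 16)
So before the loop: (tab[4] <= w + y + 6 -> (tab[y + 2] + 3*k != -7 and tab[4] < -4 and (tab[4] <= k + y - 3 -> (tab[y + 2] + 3*k != -7 and tab[4] < -4 and (tab[4] <= k + y - 3 -> (tab[y + 2] + 3*k != -7 and tab[4] < -4 and (not (tab[4] <= k + y - 3)) and k = 25)) and ((not (tab[4] <= k + y - 3)) -> k = 25))) and ((not (tab[4] <= k + y - 3)) -> k = 25))) and ((not (tab[4] <= w + y + 6)) -> w = 16)
Answer: WP = (tab[4] <= w + y + 6 -> (tab[y + 2] + 3*k != -7 and tab[4] < -4 and (tab[4] <= k + y - 3 -> (tab[y + 2] + 3*k != -7 and tab[4] < -4 and (tab[4] <= k + y - 3 -> (tab[y + 2] + 3*k != -7 and tab[4] < -4 and (not (tab[4] <= k + y - 3)) and k = 25)) and ((not (tab[4] <= k + y - 3)) -> k = 25))) and ((not (tab[4] <= k + y - 3)) -> k = 25))) and ((not (tab[4] <= w + y + 6)) -> w = 16)


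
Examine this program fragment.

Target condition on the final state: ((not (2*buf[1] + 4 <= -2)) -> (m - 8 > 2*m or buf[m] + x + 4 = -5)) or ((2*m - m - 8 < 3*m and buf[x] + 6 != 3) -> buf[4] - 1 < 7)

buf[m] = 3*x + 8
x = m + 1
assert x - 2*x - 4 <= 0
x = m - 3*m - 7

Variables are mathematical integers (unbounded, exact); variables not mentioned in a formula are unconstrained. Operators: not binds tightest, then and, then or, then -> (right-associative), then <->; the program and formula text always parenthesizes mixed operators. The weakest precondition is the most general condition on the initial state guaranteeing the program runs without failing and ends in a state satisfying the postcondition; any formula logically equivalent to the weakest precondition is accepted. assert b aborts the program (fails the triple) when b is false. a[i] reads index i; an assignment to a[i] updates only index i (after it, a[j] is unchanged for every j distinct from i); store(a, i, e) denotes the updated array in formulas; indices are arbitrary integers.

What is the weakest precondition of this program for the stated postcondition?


Working backward. After the program, the postcondition ((not (2*buf[1] + 4 <= -2)) -> (m - 8 > 2*m or buf[m] + x + 4 = -5)) or ((2*m - m - 8 < 3*m and buf[x] + 6 != 3) -> buf[4] - 1 < 7) must hold; in canonical form it is ((not (2*buf[1] <= -6)) -> (m < -8 or buf[m] + x = -9)) or ((2*m > -8 and buf[x] != -3) -> buf[4] < 8).
Before x := m - 3*m - 7: ((not (2*buf[1] <= -6)) -> (m < -8 or buf[m] = 2*m - 2)) or ((2*m > -8 and buf[-2*m - 7] != -3) -> buf[4] < 8)
Before assert x - 2*x - 4 <= 0: x >= -4 and (((not (2*buf[1] <= -6)) -> (m < -8 or buf[m] = 2*m - 2)) or ((2*m > -8 and buf[-2*m - 7] != -3) -> buf[4] < 8))
Before x := m + 1: m >= -5 and (((not (2*buf[1] <= -6)) -> (m < -8 or buf[m] = 2*m - 2)) or ((2*m > -8 and buf[-2*m - 7] != -3) -> buf[4] < 8))
Before buf[m] := 3*x + 8: m >= -5 and (((not (2*store(buf, m, 3*x + 8)[1] <= -6)) -> (m < -8 or store(buf, m, 3*x + 8)[m] = 2*m - 2)) or ((2*m > -8 and store(buf, m, 3*x + 8)[-2*m - 7] != -3) -> store(buf, m, 3*x + 8)[4] < 8))
Answer: WP = m >= -5 and (((not (2*store(buf, m, 3*x + 8)[1] <= -6)) -> (m < -8 or store(buf, m, 3*x + 8)[m] = 2*m - 2)) or ((2*m > -8 and store(buf, m, 3*x + 8)[-2*m - 7] != -3) -> store(buf, m, 3*x + 8)[4] < 8))


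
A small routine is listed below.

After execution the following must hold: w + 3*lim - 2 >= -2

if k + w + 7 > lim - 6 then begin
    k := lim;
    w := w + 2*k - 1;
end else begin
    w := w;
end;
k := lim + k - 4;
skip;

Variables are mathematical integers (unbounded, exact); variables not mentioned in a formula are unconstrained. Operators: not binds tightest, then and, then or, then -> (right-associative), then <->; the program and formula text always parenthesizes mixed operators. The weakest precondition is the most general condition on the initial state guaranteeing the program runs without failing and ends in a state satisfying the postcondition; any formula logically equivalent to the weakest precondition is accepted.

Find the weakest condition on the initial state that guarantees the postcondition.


Working backward. After the program, the postcondition w + 3*lim - 2 >= -2 must hold; in canonical form it is 3*lim + w >= 0.
Before skip: 3*lim + w >= 0
Before k := lim + k - 4: 3*lim + w >= 0
Then branch requires 5*lim + w >= 1; else branch requires 3*lim + w >= 0.
Before the if: (k + w > lim - 13 -> 5*lim + w >= 1) and ((not (k + w > lim - 13)) -> 3*lim + w >= 0)
Answer: WP = (k + w > lim - 13 -> 5*lim + w >= 1) and ((not (k + w > lim - 13)) -> 3*lim + w >= 0)


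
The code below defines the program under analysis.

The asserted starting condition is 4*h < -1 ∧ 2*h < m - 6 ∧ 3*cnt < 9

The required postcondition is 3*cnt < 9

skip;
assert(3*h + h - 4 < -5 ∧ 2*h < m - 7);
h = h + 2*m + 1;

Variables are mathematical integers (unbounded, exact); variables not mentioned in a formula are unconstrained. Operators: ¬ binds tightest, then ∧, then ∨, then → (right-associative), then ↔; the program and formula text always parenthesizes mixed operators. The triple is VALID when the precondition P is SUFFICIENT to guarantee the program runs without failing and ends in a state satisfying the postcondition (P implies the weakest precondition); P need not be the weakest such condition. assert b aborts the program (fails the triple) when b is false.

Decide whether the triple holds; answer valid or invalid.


Working backward. After the program, 3*cnt < 9 must hold.
Before h := h + 2*m + 1: 3*cnt < 9
Before assert 3*h + h - 4 < -5 ∧ 2*h < m - 7: 4*h < -1 ∧ 2*h < m - 7 ∧ 3*cnt < 9
Before skip: 4*h < -1 ∧ 2*h < m - 7 ∧ 3*cnt < 9
The weakest precondition is 4*h < -1 ∧ 2*h < m - 7 ∧ 3*cnt < 9.
Check whether 4*h < -1 ∧ 2*h < m - 6 ∧ 3*cnt < 9 implies it.
Countermodel: at the initial state cnt = 2, h = -3, m = 1, the precondition holds but the weakest precondition fails.
Answer: invalid


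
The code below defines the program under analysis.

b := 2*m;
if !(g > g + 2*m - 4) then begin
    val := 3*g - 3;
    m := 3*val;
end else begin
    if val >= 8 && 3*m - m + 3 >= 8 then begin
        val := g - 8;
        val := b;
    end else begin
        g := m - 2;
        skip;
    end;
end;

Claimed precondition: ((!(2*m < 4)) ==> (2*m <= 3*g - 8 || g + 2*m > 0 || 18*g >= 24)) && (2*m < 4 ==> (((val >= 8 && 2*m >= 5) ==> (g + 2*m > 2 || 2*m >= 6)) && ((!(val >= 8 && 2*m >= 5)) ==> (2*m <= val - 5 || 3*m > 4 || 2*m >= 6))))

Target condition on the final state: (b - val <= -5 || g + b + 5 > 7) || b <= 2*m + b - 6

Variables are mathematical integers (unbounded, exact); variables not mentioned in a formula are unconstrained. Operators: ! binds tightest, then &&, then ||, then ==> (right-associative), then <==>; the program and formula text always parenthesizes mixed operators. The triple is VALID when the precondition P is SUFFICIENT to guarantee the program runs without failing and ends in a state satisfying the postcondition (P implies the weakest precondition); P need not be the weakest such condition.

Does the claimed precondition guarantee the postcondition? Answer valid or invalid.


Working backward. After the program, the postcondition (b - val <= -5 || g + b + 5 > 7) || b <= 2*m + b - 6 must hold; in canonical form it is b <= val - 5 || b + g > 2 || 2*m >= 6.
Then branch requires b <= 3*g - 8 || b + g > 2 || 18*g >= 24; else branch requires ((val >= 8 && 2*m >= 5) ==> (b + g > 2 || 2*m >= 6)) && ((!(val >= 8 && 2*m >= 5)) ==> (b <= val - 5 || b + m > 4 || 2*m >= 6)).
Before the if: ((!(2*m < 4)) ==> (b <= 3*g - 8 || b + g > 2 || 18*g >= 24)) && (2*m < 4 ==> (((val >= 8 && 2*m >= 5) ==> (b + g > 2 || 2*m >= 6)) && ((!(val >= 8 && 2*m >= 5)) ==> (b <= val - 5 || b + m > 4 || 2*m >= 6))))
Before b := 2*m: ((!(2*m < 4)) ==> (2*m <= 3*g - 8 || g + 2*m > 2 || 18*g >= 24)) && (2*m < 4 ==> (((val >= 8 && 2*m >= 5) ==> (g + 2*m > 2 || 2*m >= 6)) && ((!(val >= 8 && 2*m >= 5)) ==> (2*m <= val - 5 || 3*m > 4 || 2*m >= 6))))
The weakest precondition is ((!(2*m < 4)) ==> (2*m <= 3*g - 8 || g + 2*m > 2 || 18*g >= 24)) && (2*m < 4 ==> (((val >= 8 && 2*m >= 5) ==> (g + 2*m > 2 || 2*m >= 6)) && ((!(val >= 8 && 2*m >= 5)) ==> (2*m <= val - 5 || 3*m > 4 || 2*m >= 6)))).
Check whether ((!(2*m < 4)) ==> (2*m <= 3*g - 8 || g + 2*m > 0 || 18*g >= 24)) && (2*m < 4 ==> (((val >= 8 && 2*m >= 5) ==> (g + 2*m > 2 || 2*m >= 6)) && ((!(val >= 8 && 2*m >= 5)) ==> (2*m <= val - 5 || 3*m > 4 || 2*m >= 6)))) implies it.
Countermodel: at the initial state g = -2, m = 2, val = 0, the precondition holds but the weakest precondition fails.
Answer: invalid
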